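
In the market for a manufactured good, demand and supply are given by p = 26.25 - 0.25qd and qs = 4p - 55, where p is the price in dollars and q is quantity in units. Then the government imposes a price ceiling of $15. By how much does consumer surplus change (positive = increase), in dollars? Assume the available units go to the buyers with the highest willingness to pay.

Rearranging demand gives qd = 105 - 4p. Equilibrium: 105 - 4p = 4p - 55, so 160 = 8p and p* = 20, q* = 25.
The ceiling of 15 is below the equilibrium price 20, so it binds.
At p = 15: qd = 105 - 4·15 = 45 and qs = 4·15 - 55 = 5.
Consumer surplus without the control is ½ · (26.25 - 20) · 25 = 78.125.
With the ceiling, 5 units are sold at 15 (assume they go to the highest-value buyers). The demand price at q = 5 is 25, so CS = ½ · [(26.25 - 15) + (25 - 15)] · 5 = 53.125.
Change in consumer surplus = 53.125 - 78.125 = -25.

-25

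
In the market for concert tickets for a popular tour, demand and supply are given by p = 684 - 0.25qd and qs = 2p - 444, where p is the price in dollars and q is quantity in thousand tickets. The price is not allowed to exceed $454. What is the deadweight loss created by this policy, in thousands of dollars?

8664

Rearranging demand gives qd = 2736 - 4p. Equilibrium: 2736 - 4p = 2p - 444, so 3180 = 6p and p* = 530, q* = 616.
Since 454 < 530, the ceiling is binding.
At p = 454: qd = 2736 - 4·454 = 920 and qs = 2·454 - 444 = 464.
Quantity traded falls to 464. At q = 464 the demand price is (2736 - 464)/4 = 568 and the supply price is (444 + 464)/2 = 454.
Deadweight loss = ½ · (568 - 454) · (616 - 464) = ½ · 114 · 152 = 8664.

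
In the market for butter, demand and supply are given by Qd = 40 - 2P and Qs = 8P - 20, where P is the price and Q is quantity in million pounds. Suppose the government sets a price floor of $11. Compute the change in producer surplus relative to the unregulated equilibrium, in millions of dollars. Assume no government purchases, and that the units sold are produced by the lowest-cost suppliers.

83.75

Equilibrium: 40 - 2P = 8P - 20, so 60 = 10P and P* = 6, Q* = 28.
Since 11 > 6, the floor is binding.
At P = 11: Qd = 40 - 2·11 = 18 and Qs = 8·11 - 20 = 68.
Producer surplus without the control is ½ · (6 - 2.5) · 28 = 49.
With the floor, 18 units are sold at 11. The supply price at Q = 18 is 4.75, so PS = ½ · [(11 - 2.5) + (11 - 4.75)] · 18 = 132.75.
Change in producer surplus = 132.75 - 49 = 83.75.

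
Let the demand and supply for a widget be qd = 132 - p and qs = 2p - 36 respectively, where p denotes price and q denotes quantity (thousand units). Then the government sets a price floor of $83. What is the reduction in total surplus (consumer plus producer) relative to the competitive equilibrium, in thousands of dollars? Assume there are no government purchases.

546.75

Without the control the market clears where 132 - p = 2p - 36, i.e. p* = 56 and q* = 76.
Because the floor (83) lies above the market-clearing price, it is binding.
At p = 83: qd = 132 - 83 = 49 and qs = 2·83 - 36 = 130.
Quantity traded falls to 49. At q = 49 the demand price is 132 - 49 = 83 and the supply price is (36 + 49)/2 = 42.5.
Deadweight loss = ½ · (83 - 42.5) · (76 - 49) = ½ · 40.5 · 27 = 546.75.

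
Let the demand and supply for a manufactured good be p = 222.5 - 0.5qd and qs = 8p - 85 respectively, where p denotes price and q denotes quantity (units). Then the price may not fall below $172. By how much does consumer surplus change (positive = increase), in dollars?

Rearranging demand gives qd = 445 - 2p. Without the control the market clears where 445 - 2p = 8p - 85, i.e. p* = 53 and q* = 339.
Because the floor (172) lies above the market-clearing price, it is binding.
At p = 172: qd = 445 - 2·172 = 101 and qs = 8·172 - 85 = 1291.
Consumer surplus without the control is ½ · (222.5 - 53) · 339 = 28730.25.
With the floor, consumers buy 101 units at 172, so CS = ½ · (222.5 - 172) · 101 = 2550.25.
Change in consumer surplus = 2550.25 - 28730.25 = -26180.

-26180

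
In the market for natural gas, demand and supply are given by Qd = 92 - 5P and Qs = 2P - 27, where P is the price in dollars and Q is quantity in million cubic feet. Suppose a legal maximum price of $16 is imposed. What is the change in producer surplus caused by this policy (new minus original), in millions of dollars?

Without the control the market clears where 92 - 5P = 2P - 27, i.e. P* = 17 and Q* = 7.
Since 16 < 17, the ceiling is binding.
At P = 16: Qd = 92 - 5·16 = 12 and Qs = 2·16 - 27 = 5.
Producer surplus without the control is ½ · (17 - 13.5) · 7 = 12.25.
With the ceiling, producers sell 5 units at 16, so PS = ½ · (16 - 13.5) · 5 = 6.25.
Change in producer surplus = 6.25 - 12.25 = -6.

-6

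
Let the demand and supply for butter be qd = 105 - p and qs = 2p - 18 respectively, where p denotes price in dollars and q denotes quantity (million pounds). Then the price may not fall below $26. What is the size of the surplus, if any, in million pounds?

Without the control the market clears where 105 - p = 2p - 18, i.e. p* = 41 and q* = 64.
The floor of 26 is below the equilibrium price 41, so it is not binding; the market clears at p* = 41, q* = 64.
Since the control does not bind, there is no surplus.

0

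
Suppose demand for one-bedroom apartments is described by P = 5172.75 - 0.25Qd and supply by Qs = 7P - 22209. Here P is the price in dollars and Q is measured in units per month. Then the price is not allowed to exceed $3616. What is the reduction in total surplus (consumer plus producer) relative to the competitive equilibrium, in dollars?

Rearranging demand gives Qd = 20691 - 4P. Equilibrium: 20691 - 4P = 7P - 22209, so 42900 = 11P and P* = 3900, Q* = 5091.
Because the ceiling (3616) lies below the market-clearing price, it is binding.
At P = 3616: Qd = 20691 - 4·3616 = 6227 and Qs = 7·3616 - 22209 = 3103.
Quantity traded falls to 3103. At Q = 3103 the demand price is (20691 - 3103)/4 = 4397 and the supply price is (22209 + 3103)/7 = 3616.
Deadweight loss = ½ · (4397 - 3616) · (5091 - 3103) = ½ · 781 · 1988 = 776314.

776314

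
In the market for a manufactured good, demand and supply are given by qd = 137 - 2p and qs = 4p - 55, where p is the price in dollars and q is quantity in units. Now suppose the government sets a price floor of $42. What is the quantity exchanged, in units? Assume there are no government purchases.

53

In a free market, 137 - 2p = 4p - 55 gives the equilibrium p* = 32, q* = 73.
The floor of 42 is above the equilibrium price 32, so it binds.
At p = 42: qd = 137 - 2·42 = 53 and qs = 4·42 - 55 = 113.
The quantity actually transacted is the short side, demand: 53.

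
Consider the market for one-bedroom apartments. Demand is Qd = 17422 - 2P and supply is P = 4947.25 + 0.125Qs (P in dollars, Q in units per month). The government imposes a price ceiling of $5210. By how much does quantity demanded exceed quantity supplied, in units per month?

4900

Rearranging supply gives Qs = 8P - 39578. Without the control the market clears where 17422 - 2P = 8P - 39578, i.e. P* = 5700 and Q* = 6022.
Because the ceiling (5210) lies below the market-clearing price, it is binding.
At P = 5210: Qd = 17422 - 2·5210 = 7002 and Qs = 8·5210 - 39578 = 2102.
Shortage = Qd - Qs = 7002 - 2102 = 4900.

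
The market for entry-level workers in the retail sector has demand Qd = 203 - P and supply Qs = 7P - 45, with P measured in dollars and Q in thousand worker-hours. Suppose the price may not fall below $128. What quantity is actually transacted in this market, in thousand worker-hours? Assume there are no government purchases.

In a free market, 203 - P = 7P - 45 gives the equilibrium P* = 31, Q* = 172.
Since 128 > 31, the floor is binding.
At P = 128: Qd = 203 - 128 = 75 and Qs = 7·128 - 45 = 851.
The quantity actually transacted is the short side, demand: 75.

75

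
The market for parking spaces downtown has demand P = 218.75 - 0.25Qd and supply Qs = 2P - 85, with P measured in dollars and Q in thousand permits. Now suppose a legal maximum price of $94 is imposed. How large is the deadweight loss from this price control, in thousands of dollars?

Rearranging demand gives Qd = 875 - 4P. Setting quantity demanded equal to quantity supplied, 875 - 4P = 2P - 85, gives P* = 160 and Q* = 235.
Since 94 < 160, the ceiling is binding.
At P = 94: Qd = 875 - 4·94 = 499 and Qs = 2·94 - 85 = 103.
Quantity traded falls to 103. At Q = 103 the demand price is (875 - 103)/4 = 193 and the supply price is (85 + 103)/2 = 94.
Deadweight loss = ½ · (193 - 94) · (235 - 103) = ½ · 99 · 132 = 6534.

6534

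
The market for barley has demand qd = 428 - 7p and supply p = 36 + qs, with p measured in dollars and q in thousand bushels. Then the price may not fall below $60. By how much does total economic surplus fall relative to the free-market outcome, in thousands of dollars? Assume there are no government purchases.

Rearranging supply gives qs = p - 36. In a free market, 428 - 7p = p - 36 gives the equilibrium p* = 58, q* = 22.
The floor of 60 is above the equilibrium price 58, so it binds.
At p = 60: qd = 428 - 7·60 = 8 and qs = 60 - 36 = 24.
Quantity traded falls to 8. At q = 8 the demand price is (428 - 8)/7 = 60 and the supply price is 36 + 8 = 44.
Deadweight loss = ½ · (60 - 44) · (22 - 8) = ½ · 16 · 14 = 112.

112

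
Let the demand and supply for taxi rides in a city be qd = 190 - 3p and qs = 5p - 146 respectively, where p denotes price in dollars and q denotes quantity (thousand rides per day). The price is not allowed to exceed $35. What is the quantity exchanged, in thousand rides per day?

29

Setting quantity demanded equal to quantity supplied, 190 - 3p = 5p - 146, gives p* = 42 and q* = 64.
Since 35 < 42, the ceiling is binding.
At p = 35: qd = 190 - 3·35 = 85 and qs = 5·35 - 146 = 29.
The quantity actually transacted is the short side, supply: 29.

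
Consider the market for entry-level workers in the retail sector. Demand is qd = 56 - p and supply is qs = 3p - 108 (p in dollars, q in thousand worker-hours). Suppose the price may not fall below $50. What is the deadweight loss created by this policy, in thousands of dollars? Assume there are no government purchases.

Setting quantity demanded equal to quantity supplied, 56 - p = 3p - 108, gives p* = 41 and q* = 15.
The floor of 50 is above the equilibrium price 41, so it binds.
At p = 50: qd = 56 - 50 = 6 and qs = 3·50 - 108 = 42.
Quantity traded falls to 6. At q = 6 the demand price is 56 - 6 = 50 and the supply price is (108 + 6)/3 = 38.
Deadweight loss = ½ · (50 - 38) · (15 - 6) = ½ · 12 · 9 = 54.

54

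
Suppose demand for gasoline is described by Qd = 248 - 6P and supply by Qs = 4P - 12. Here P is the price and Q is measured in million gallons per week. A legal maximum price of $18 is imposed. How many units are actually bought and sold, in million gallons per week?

60

Without the control the market clears where 248 - 6P = 4P - 12, i.e. P* = 26 and Q* = 92.
The ceiling of 18 is below the equilibrium price 26, so it binds.
At P = 18: Qd = 248 - 6·18 = 140 and Qs = 4·18 - 12 = 60.
The quantity actually transacted is the short side, supply: 60.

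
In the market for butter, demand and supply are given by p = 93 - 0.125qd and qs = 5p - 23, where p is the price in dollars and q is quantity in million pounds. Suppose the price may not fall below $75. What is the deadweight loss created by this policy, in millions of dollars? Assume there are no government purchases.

Rearranging demand gives qd = 744 - 8p. In a free market, 744 - 8p = 5p - 23 gives the equilibrium p* = 59, q* = 272.
Since 75 > 59, the floor is binding.
At p = 75: qd = 744 - 8·75 = 144 and qs = 5·75 - 23 = 352.
Quantity traded falls to 144. At q = 144 the demand price is (744 - 144)/8 = 75 and the supply price is (23 + 144)/5 = 33.4.
Deadweight loss = ½ · (75 - 33.4) · (272 - 144) = ½ · 41.6 · 128 = 2662.4.

2662.4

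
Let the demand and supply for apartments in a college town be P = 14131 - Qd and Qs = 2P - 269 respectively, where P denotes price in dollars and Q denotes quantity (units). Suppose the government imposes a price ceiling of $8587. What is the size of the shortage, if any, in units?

0

Rearranging demand gives Qd = 14131 - P. Setting quantity demanded equal to quantity supplied, 14131 - P = 2P - 269, gives P* = 4800 and Q* = 9331.
The ceiling of 8587 is above the equilibrium price 4800, so it is not binding; the market clears at P* = 4800, Q* = 9331.
Since the control does not bind, there is no shortage.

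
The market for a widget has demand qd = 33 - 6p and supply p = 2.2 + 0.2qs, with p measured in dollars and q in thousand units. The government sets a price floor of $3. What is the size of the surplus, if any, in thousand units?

Rearranging supply gives qs = 5p - 11. Without the control the market clears where 33 - 6p = 5p - 11, i.e. p* = 4 and q* = 9.
Since 3 is below p* = 4, the floor does not bind and the free-market outcome prevails.
Since the control does not bind, there is no surplus.

0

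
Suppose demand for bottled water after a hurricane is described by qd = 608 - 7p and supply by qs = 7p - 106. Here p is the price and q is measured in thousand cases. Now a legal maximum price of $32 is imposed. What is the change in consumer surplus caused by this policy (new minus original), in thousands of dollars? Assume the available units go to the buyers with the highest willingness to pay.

978.5

Without the control the market clears where 608 - 7p = 7p - 106, i.e. p* = 51 and q* = 251.
The ceiling of 32 is below the equilibrium price 51, so it binds.
At p = 32: qd = 608 - 7·32 = 384 and qs = 7·32 - 106 = 118.
Consumer surplus without the control is ½ · (608/7 - 51) · 251 = 63001/14.
With the ceiling, 118 units are sold at 32 (assume they go to the highest-value buyers). The demand price at q = 118 is 70, so CS = ½ · [(608/7 - 32) + (70 - 32)] · 118 = 38350/7.
Change in consumer surplus = 38350/7 - 63001/14 = 978.5.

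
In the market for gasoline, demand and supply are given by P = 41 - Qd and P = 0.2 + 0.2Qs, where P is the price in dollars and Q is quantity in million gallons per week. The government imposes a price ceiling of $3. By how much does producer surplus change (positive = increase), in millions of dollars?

-96

Rearranging demand gives Qd = 41 - P; rearranging supply gives Qs = 5P - 1. In a free market, 41 - P = 5P - 1 gives the equilibrium P* = 7, Q* = 34.
Since 3 < 7, the ceiling is binding.
At P = 3: Qd = 41 - 3 = 38 and Qs = 5·3 - 1 = 14.
Producer surplus without the control is ½ · (7 - 0.2) · 34 = 115.6.
With the ceiling, producers sell 14 units at 3, so PS = ½ · (3 - 0.2) · 14 = 19.6.
Change in producer surplus = 19.6 - 115.6 = -96.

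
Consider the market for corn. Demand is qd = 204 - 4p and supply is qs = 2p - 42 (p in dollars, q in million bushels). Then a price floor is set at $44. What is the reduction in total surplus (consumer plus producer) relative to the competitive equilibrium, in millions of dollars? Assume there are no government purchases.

54

Without the control the market clears where 204 - 4p = 2p - 42, i.e. p* = 41 and q* = 40.
Since 44 > 41, the floor is binding.
At p = 44: qd = 204 - 4·44 = 28 and qs = 2·44 - 42 = 46.
Quantity traded falls to 28. At q = 28 the demand price is (204 - 28)/4 = 44 and the supply price is (42 + 28)/2 = 35.
Deadweight loss = ½ · (44 - 35) · (40 - 28) = ½ · 9 · 12 = 54.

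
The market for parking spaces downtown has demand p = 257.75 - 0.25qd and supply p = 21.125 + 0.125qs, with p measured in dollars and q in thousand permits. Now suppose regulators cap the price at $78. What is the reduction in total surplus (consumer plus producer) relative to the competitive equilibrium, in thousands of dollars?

5808

Rearranging demand gives qd = 1031 - 4p; rearranging supply gives qs = 8p - 169. Setting quantity demanded equal to quantity supplied, 1031 - 4p = 8p - 169, gives p* = 100 and q* = 631.
Since 78 < 100, the ceiling is binding.
At p = 78: qd = 1031 - 4·78 = 719 and qs = 8·78 - 169 = 455.
Quantity traded falls to 455. At q = 455 the demand price is (1031 - 455)/4 = 144 and the supply price is (169 + 455)/8 = 78.
Deadweight loss = ½ · (144 - 78) · (631 - 455) = ½ · 66 · 176 = 5808.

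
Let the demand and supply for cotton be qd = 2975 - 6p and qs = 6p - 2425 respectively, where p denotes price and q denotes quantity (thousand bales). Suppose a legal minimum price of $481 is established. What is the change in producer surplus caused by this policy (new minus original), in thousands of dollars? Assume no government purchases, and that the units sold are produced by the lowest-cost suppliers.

Setting quantity demanded equal to quantity supplied, 2975 - 6p = 6p - 2425, gives p* = 450 and q* = 275.
The floor of 481 is above the equilibrium price 450, so it binds.
At p = 481: qd = 2975 - 6·481 = 89 and qs = 6·481 - 2425 = 461.
Producer surplus without the control is ½ · (450 - 2425/6) · 275 = 75625/12.
With the floor, 89 units are sold at 481. The supply price at q = 89 is 419, so PS = ½ · [(481 - 2425/6) + (481 - 419)] · 89 = 74137/12.
Change in producer surplus = 74137/12 - 75625/12 = -124.

-124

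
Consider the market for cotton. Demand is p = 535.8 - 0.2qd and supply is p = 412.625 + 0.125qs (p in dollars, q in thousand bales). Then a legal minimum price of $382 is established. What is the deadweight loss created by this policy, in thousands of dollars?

Rearranging demand gives qd = 2679 - 5p; rearranging supply gives qs = 8p - 3301. Setting quantity demanded equal to quantity supplied, 2679 - 5p = 8p - 3301, gives p* = 460 and q* = 379.
The floor of 382 is below the equilibrium price 460, so it is not binding; the market clears at p* = 460, q* = 379.
Since the control does not bind, no trades are prevented and deadweight loss is zero.

0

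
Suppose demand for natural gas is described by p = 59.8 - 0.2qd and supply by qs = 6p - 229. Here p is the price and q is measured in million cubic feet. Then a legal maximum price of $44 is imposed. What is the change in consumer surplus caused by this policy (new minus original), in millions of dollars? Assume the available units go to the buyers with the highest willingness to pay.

82.4

Rearranging demand gives qd = 299 - 5p. Without the control the market clears where 299 - 5p = 6p - 229, i.e. p* = 48 and q* = 59.
Because the ceiling (44) lies below the market-clearing price, it is binding.
At p = 44: qd = 299 - 5·44 = 79 and qs = 6·44 - 229 = 35.
Consumer surplus without the control is ½ · (59.8 - 48) · 59 = 348.1.
With the ceiling, 35 units are sold at 44 (assume they go to the highest-value buyers). The demand price at q = 35 is 52.8, so CS = ½ · [(59.8 - 44) + (52.8 - 44)] · 35 = 430.5.
Change in consumer surplus = 430.5 - 348.1 = 82.4.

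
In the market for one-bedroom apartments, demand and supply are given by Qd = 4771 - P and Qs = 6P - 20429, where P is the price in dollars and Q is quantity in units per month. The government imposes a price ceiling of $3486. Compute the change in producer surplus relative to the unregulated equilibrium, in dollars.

In a free market, 4771 - P = 6P - 20429 gives the equilibrium P* = 3600, Q* = 1171.
Because the ceiling (3486) lies below the market-clearing price, it is binding.
At P = 3486: Qd = 4771 - 3486 = 1285 and Qs = 6·3486 - 20429 = 487.
Producer surplus without the control is ½ · (3600 - 20429/6) · 1171 = 1371241/12.
With the ceiling, producers sell 487 units at 3486, so PS = ½ · (3486 - 20429/6) · 487 = 237169/12.
Change in producer surplus = 237169/12 - 1371241/12 = -94506.

-94506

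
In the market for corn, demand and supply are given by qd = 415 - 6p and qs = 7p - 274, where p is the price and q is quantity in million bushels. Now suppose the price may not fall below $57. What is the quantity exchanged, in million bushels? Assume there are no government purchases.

Equilibrium: 415 - 6p = 7p - 274, so 689 = 13p and p* = 53, q* = 97.
The floor of 57 is above the equilibrium price 53, so it binds.
At p = 57: qd = 415 - 6·57 = 73 and qs = 7·57 - 274 = 125.
The quantity actually transacted is the short side, demand: 73.

73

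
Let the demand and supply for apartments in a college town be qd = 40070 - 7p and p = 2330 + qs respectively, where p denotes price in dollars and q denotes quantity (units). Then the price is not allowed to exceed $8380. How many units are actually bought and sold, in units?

Rearranging supply gives qs = p - 2330. Equilibrium: 40070 - 7p = p - 2330, so 42400 = 8p and p* = 5300, q* = 2970.
The ceiling of 8380 is above the equilibrium price 5300, so it is not binding; the market clears at p* = 5300, q* = 2970.

2970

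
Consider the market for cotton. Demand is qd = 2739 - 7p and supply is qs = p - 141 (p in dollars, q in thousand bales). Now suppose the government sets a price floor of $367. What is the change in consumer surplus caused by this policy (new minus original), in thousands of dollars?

-1361.5

Equilibrium: 2739 - 7p = p - 141, so 2880 = 8p and p* = 360, q* = 219.
Because the floor (367) lies above the market-clearing price, it is binding.
At p = 367: qd = 2739 - 7·367 = 170 and qs = 367 - 141 = 226.
Consumer surplus without the control is ½ · (2739/7 - 360) · 219 = 47961/14.
With the floor, consumers buy 170 units at 367, so CS = ½ · (2739/7 - 367) · 170 = 14450/7.
Change in consumer surplus = 14450/7 - 47961/14 = -1361.5.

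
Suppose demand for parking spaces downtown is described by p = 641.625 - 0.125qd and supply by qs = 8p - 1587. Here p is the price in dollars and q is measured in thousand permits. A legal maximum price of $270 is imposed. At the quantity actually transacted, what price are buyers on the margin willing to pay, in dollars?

570

Rearranging demand gives qd = 5133 - 8p. Without the control the market clears where 5133 - 8p = 8p - 1587, i.e. p* = 420 and q* = 1773.
Since 270 < 420, the ceiling is binding.
At p = 270: qd = 5133 - 8·270 = 2973 and qs = 8·270 - 1587 = 573.
Only 573 units reach the market. On the demand curve, the marginal buyer's willingness to pay at q = 573 is (5133 - 573)/8 = 570.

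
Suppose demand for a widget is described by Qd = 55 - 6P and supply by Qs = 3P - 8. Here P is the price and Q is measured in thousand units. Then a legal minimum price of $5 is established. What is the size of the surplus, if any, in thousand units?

0

Setting quantity demanded equal to quantity supplied, 55 - 6P = 3P - 8, gives P* = 7 and Q* = 13.
Since 5 is below P* = 7, the floor does not bind and the free-market outcome prevails.
Since the control does not bind, there is no surplus.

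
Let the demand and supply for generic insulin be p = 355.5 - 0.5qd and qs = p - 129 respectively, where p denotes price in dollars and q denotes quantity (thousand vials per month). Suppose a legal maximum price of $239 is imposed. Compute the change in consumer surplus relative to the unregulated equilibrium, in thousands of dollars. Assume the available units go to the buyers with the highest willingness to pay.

Rearranging demand gives qd = 711 - 2p. Without the control the market clears where 711 - 2p = p - 129, i.e. p* = 280 and q* = 151.
The ceiling of 239 is below the equilibrium price 280, so it binds.
At p = 239: qd = 711 - 2·239 = 233 and qs = 239 - 129 = 110.
Consumer surplus without the control is ½ · (355.5 - 280) · 151 = 5700.25.
With the ceiling, 110 units are sold at 239 (assume they go to the highest-value buyers). The demand price at q = 110 is 300.5, so CS = ½ · [(355.5 - 239) + (300.5 - 239)] · 110 = 9790.
Change in consumer surplus = 9790 - 5700.25 = 4089.75.

4089.75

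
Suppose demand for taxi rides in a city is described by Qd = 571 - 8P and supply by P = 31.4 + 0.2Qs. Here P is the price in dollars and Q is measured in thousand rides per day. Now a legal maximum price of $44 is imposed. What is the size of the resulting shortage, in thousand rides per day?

Rearranging supply gives Qs = 5P - 157. In a free market, 571 - 8P = 5P - 157 gives the equilibrium P* = 56, Q* = 123.
Because the ceiling (44) lies below the market-clearing price, it is binding.
At P = 44: Qd = 571 - 8·44 = 219 and Qs = 5·44 - 157 = 63.
Shortage = Qd - Qs = 219 - 63 = 156.

156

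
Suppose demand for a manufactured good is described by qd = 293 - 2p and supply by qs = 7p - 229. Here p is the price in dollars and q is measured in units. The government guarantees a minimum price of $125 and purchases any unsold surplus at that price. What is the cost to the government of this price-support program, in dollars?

In a free market, 293 - 2p = 7p - 229 gives the equilibrium p* = 58, q* = 177.
Since 125 > 58, the floor is binding.
At p = 125: qd = 293 - 2·125 = 43 and qs = 7·125 - 229 = 646.
Surplus = qs - qd = 603.
Government expenditure = surplus × support price = 603 × 125 = 75375.

75375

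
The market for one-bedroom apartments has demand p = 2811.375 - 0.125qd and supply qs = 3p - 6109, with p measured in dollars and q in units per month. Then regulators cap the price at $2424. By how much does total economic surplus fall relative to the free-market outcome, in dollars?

63888

Rearranging demand gives qd = 22491 - 8p. Setting quantity demanded equal to quantity supplied, 22491 - 8p = 3p - 6109, gives p* = 2600 and q* = 1691.
Since 2424 < 2600, the ceiling is binding.
At p = 2424: qd = 22491 - 8·2424 = 3099 and qs = 3·2424 - 6109 = 1163.
Quantity traded falls to 1163. At q = 1163 the demand price is (22491 - 1163)/8 = 2666 and the supply price is (6109 + 1163)/3 = 2424.
Deadweight loss = ½ · (2666 - 2424) · (1691 - 1163) = ½ · 242 · 528 = 63888.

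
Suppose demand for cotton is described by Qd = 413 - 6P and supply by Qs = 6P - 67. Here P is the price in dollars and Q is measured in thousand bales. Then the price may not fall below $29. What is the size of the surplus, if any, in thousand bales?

Equilibrium: 413 - 6P = 6P - 67, so 480 = 12P and P* = 40, Q* = 173.
Since 29 is below P* = 40, the floor does not bind and the free-market outcome prevails.
Since the control does not bind, there is no surplus.

0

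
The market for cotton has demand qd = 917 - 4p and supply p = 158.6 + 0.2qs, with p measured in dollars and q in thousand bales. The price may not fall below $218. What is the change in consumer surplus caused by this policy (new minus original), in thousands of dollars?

Rearranging supply gives qs = 5p - 793. Equilibrium: 917 - 4p = 5p - 793, so 1710 = 9p and p* = 190, q* = 157.
Because the floor (218) lies above the market-clearing price, it is binding.
At p = 218: qd = 917 - 4·218 = 45 and qs = 5·218 - 793 = 297.
Consumer surplus without the control is ½ · (229.25 - 190) · 157 = 3081.125.
With the floor, consumers buy 45 units at 218, so CS = ½ · (229.25 - 218) · 45 = 253.125.
Change in consumer surplus = 253.125 - 3081.125 = -2828.

-2828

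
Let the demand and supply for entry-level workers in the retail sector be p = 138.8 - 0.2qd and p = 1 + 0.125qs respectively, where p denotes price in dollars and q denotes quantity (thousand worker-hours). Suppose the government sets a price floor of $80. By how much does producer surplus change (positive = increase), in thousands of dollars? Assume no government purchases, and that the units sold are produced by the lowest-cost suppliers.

Rearranging demand gives qd = 694 - 5p; rearranging supply gives qs = 8p - 8. In a free market, 694 - 5p = 8p - 8 gives the equilibrium p* = 54, q* = 424.
Because the floor (80) lies above the market-clearing price, it is binding.
At p = 80: qd = 694 - 5·80 = 294 and qs = 8·80 - 8 = 632.
Producer surplus without the control is ½ · (54 - 1) · 424 = 11236.
With the floor, 294 units are sold at 80. The supply price at q = 294 is 37.75, so PS = ½ · [(80 - 1) + (80 - 37.75)] · 294 = 17823.75.
Change in producer surplus = 17823.75 - 11236 = 6587.75.

6587.75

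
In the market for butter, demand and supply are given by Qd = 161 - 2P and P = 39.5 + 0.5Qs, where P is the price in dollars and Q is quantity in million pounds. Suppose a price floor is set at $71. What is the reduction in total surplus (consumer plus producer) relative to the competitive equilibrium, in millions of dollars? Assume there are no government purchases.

Rearranging supply gives Qs = 2P - 79. Equilibrium: 161 - 2P = 2P - 79, so 240 = 4P and P* = 60, Q* = 41.
The floor of 71 is above the equilibrium price 60, so it binds.
At P = 71: Qd = 161 - 2·71 = 19 and Qs = 2·71 - 79 = 63.
Quantity traded falls to 19. At Q = 19 the demand price is (161 - 19)/2 = 71 and the supply price is (79 + 19)/2 = 49.
Deadweight loss = ½ · (71 - 49) · (41 - 19) = ½ · 22 · 22 = 242.

242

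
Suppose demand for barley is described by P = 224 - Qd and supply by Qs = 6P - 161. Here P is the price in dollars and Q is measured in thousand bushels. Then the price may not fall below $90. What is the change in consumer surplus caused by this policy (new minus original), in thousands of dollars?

Rearranging demand gives Qd = 224 - P. Setting quantity demanded equal to quantity supplied, 224 - P = 6P - 161, gives P* = 55 and Q* = 169.
The floor of 90 is above the equilibrium price 55, so it binds.
At P = 90: Qd = 224 - 90 = 134 and Qs = 6·90 - 161 = 379.
Consumer surplus without the control is ½ · (224 - 55) · 169 = 14280.5.
With the floor, consumers buy 134 units at 90, so CS = ½ · (224 - 90) · 134 = 8978.
Change in consumer surplus = 8978 - 14280.5 = -5302.5.

-5302.5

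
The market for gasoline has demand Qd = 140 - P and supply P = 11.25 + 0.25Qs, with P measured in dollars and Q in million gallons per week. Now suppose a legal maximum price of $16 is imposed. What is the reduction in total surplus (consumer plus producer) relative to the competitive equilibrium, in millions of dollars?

Rearranging supply gives Qs = 4P - 45. In a free market, 140 - P = 4P - 45 gives the equilibrium P* = 37, Q* = 103.
The ceiling of 16 is below the equilibrium price 37, so it binds.
At P = 16: Qd = 140 - 16 = 124 and Qs = 4·16 - 45 = 19.
Quantity traded falls to 19. At Q = 19 the demand price is 140 - 19 = 121 and the supply price is (45 + 19)/4 = 16.
Deadweight loss = ½ · (121 - 16) · (103 - 19) = ½ · 105 · 84 = 4410.

4410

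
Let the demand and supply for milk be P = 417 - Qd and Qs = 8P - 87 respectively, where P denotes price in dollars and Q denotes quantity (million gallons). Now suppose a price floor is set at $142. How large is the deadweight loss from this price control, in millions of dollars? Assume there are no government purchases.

Rearranging demand gives Qd = 417 - P. Without the control the market clears where 417 - P = 8P - 87, i.e. P* = 56 and Q* = 361.
Since 142 > 56, the floor is binding.
At P = 142: Qd = 417 - 142 = 275 and Qs = 8·142 - 87 = 1049.
Quantity traded falls to 275. At Q = 275 the demand price is 417 - 275 = 142 and the supply price is (87 + 275)/8 = 45.25.
Deadweight loss = ½ · (142 - 45.25) · (361 - 275) = ½ · 96.75 · 86 = 4160.25.

4160.25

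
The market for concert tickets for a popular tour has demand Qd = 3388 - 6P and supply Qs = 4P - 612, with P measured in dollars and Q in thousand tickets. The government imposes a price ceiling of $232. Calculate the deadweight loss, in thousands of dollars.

94080

Equilibrium: 3388 - 6P = 4P - 612, so 4000 = 10P and P* = 400, Q* = 988.
Because the ceiling (232) lies below the market-clearing price, it is binding.
At P = 232: Qd = 3388 - 6·232 = 1996 and Qs = 4·232 - 612 = 316.
Quantity traded falls to 316. At Q = 316 the demand price is (3388 - 316)/6 = 512 and the supply price is (612 + 316)/4 = 232.
Deadweight loss = ½ · (512 - 232) · (988 - 316) = ½ · 280 · 672 = 94080.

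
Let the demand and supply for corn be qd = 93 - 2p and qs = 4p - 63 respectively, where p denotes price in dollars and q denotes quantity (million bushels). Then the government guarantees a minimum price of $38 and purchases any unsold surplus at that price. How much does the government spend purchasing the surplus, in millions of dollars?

Equilibrium: 93 - 2p = 4p - 63, so 156 = 6p and p* = 26, q* = 41.
The floor of 38 is above the equilibrium price 26, so it binds.
At p = 38: qd = 93 - 2·38 = 17 and qs = 4·38 - 63 = 89.
Surplus = qs - qd = 72.
Government expenditure = surplus × support price = 72 × 38 = 2736.

2736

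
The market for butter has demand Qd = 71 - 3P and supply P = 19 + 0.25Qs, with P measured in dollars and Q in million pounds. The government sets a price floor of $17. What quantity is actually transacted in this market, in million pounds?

8

Rearranging supply gives Qs = 4P - 76. Without the control the market clears where 71 - 3P = 4P - 76, i.e. P* = 21 and Q* = 8.
The floor of 17 is below the equilibrium price 21, so it is not binding; the market clears at P* = 21, Q* = 8.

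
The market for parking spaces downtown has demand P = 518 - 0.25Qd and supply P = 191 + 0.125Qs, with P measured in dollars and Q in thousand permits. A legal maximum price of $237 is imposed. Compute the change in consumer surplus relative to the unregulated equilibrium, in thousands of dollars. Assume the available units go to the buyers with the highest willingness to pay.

Rearranging demand gives Qd = 2072 - 4P; rearranging supply gives Qs = 8P - 1528. Setting quantity demanded equal to quantity supplied, 2072 - 4P = 8P - 1528, gives P* = 300 and Q* = 872.
Because the ceiling (237) lies below the market-clearing price, it is binding.
At P = 237: Qd = 2072 - 4·237 = 1124 and Qs = 8·237 - 1528 = 368.
Consumer surplus without the control is ½ · (518 - 300) · 872 = 95048.
With the ceiling, 368 units are sold at 237 (assume they go to the highest-value buyers). The demand price at Q = 368 is 426, so CS = ½ · [(518 - 237) + (426 - 237)] · 368 = 86480.
Change in consumer surplus = 86480 - 95048 = -8568.

-8568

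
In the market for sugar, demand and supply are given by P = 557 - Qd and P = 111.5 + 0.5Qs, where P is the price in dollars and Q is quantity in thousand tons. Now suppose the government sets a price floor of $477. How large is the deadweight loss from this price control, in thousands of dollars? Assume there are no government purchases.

Rearranging demand gives Qd = 557 - P; rearranging supply gives Qs = 2P - 223. In a free market, 557 - P = 2P - 223 gives the equilibrium P* = 260, Q* = 297.
The floor of 477 is above the equilibrium price 260, so it binds.
At P = 477: Qd = 557 - 477 = 80 and Qs = 2·477 - 223 = 731.
Quantity traded falls to 80. At Q = 80 the demand price is 557 - 80 = 477 and the supply price is (223 + 80)/2 = 151.5.
Deadweight loss = ½ · (477 - 151.5) · (297 - 80) = ½ · 325.5 · 217 = 35316.75.

35316.75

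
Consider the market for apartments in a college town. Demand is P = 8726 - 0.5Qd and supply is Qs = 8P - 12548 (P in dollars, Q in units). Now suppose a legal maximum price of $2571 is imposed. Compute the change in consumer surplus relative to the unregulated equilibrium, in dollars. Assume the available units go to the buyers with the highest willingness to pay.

495924

Rearranging demand gives Qd = 17452 - 2P. In a free market, 17452 - 2P = 8P - 12548 gives the equilibrium P* = 3000, Q* = 11452.
Because the ceiling (2571) lies below the market-clearing price, it is binding.
At P = 2571: Qd = 17452 - 2·2571 = 12310 and Qs = 8·2571 - 12548 = 8020.
Consumer surplus without the control is ½ · (8726 - 3000) · 11452 = 32787076.
With the ceiling, 8020 units are sold at 2571 (assume they go to the highest-value buyers). The demand price at Q = 8020 is 4716, so CS = ½ · [(8726 - 2571) + (4716 - 2571)] · 8020 = 33283000.
Change in consumer surplus = 33283000 - 32787076 = 495924.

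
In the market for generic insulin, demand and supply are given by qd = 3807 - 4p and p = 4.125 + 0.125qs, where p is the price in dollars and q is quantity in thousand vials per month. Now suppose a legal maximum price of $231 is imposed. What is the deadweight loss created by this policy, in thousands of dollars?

95052

Rearranging supply gives qs = 8p - 33. In a free market, 3807 - 4p = 8p - 33 gives the equilibrium p* = 320, q* = 2527.
Since 231 < 320, the ceiling is binding.
At p = 231: qd = 3807 - 4·231 = 2883 and qs = 8·231 - 33 = 1815.
Quantity traded falls to 1815. At q = 1815 the demand price is (3807 - 1815)/4 = 498 and the supply price is (33 + 1815)/8 = 231.
Deadweight loss = ½ · (498 - 231) · (2527 - 1815) = ½ · 267 · 712 = 95052.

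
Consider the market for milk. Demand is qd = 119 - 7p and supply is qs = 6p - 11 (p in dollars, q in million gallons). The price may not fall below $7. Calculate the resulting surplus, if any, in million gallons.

0

Equilibrium: 119 - 7p = 6p - 11, so 130 = 13p and p* = 10, q* = 49.
Since 7 is below p* = 10, the floor does not bind and the free-market outcome prevails.
Since the control does not bind, there is no surplus.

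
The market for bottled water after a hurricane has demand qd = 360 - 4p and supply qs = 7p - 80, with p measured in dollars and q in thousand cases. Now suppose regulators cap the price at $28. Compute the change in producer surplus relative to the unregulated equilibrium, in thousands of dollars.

Without the control the market clears where 360 - 4p = 7p - 80, i.e. p* = 40 and q* = 200.
Since 28 < 40, the ceiling is binding.
At p = 28: qd = 360 - 4·28 = 248 and qs = 7·28 - 80 = 116.
Producer surplus without the control is ½ · (40 - 80/7) · 200 = 20000/7.
With the ceiling, producers sell 116 units at 28, so PS = ½ · (28 - 80/7) · 116 = 6728/7.
Change in producer surplus = 6728/7 - 20000/7 = -1896.

-1896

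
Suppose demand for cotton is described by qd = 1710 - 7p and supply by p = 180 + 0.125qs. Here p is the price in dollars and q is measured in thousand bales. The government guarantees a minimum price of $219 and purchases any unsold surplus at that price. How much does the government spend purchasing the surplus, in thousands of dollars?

29565

Rearranging supply gives qs = 8p - 1440. In a free market, 1710 - 7p = 8p - 1440 gives the equilibrium p* = 210, q* = 240.
Since 219 > 210, the floor is binding.
At p = 219: qd = 1710 - 7·219 = 177 and qs = 8·219 - 1440 = 312.
Surplus = qs - qd = 135.
Government expenditure = surplus × support price = 135 × 219 = 29565.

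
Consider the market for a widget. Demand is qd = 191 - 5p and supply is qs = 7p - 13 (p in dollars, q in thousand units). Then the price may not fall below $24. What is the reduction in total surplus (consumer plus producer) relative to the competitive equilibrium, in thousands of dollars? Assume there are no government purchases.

210

Setting quantity demanded equal to quantity supplied, 191 - 5p = 7p - 13, gives p* = 17 and q* = 106.
Because the floor (24) lies above the market-clearing price, it is binding.
At p = 24: qd = 191 - 5·24 = 71 and qs = 7·24 - 13 = 155.
Quantity traded falls to 71. At q = 71 the demand price is (191 - 71)/5 = 24 and the supply price is (13 + 71)/7 = 12.
Deadweight loss = ½ · (24 - 12) · (106 - 71) = ½ · 12 · 35 = 210.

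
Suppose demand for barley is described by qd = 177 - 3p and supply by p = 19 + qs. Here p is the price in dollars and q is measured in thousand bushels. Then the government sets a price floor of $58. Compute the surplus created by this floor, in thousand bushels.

36

Rearranging supply gives qs = p - 19. Equilibrium: 177 - 3p = p - 19, so 196 = 4p and p* = 49, q* = 30.
Since 58 > 49, the floor is binding.
At p = 58: qd = 177 - 3·58 = 3 and qs = 58 - 19 = 39.
Surplus = qs - qd = 39 - 3 = 36.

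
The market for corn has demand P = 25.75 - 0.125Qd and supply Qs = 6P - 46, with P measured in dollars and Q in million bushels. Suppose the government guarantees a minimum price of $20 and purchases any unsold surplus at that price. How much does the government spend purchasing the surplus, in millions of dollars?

560

Rearranging demand gives Qd = 206 - 8P. Setting quantity demanded equal to quantity supplied, 206 - 8P = 6P - 46, gives P* = 18 and Q* = 62.
The floor of 20 is above the equilibrium price 18, so it binds.
At P = 20: Qd = 206 - 8·20 = 46 and Qs = 6·20 - 46 = 74.
Surplus = Qs - Qd = 28.
Government expenditure = surplus × support price = 28 × 20 = 560.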